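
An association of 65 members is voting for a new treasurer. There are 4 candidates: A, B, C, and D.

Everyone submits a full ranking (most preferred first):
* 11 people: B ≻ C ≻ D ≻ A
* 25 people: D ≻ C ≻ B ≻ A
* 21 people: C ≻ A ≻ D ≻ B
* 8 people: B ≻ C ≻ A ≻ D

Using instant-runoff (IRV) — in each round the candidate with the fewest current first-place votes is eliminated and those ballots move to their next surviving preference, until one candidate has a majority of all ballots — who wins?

Round 1: A 0, B 19, C 21, D 25. A eliminated.
Round 2: B 19, C 21, D 25. B eliminated.
Round 3: C 40, D 25. C has a majority (≥33).

C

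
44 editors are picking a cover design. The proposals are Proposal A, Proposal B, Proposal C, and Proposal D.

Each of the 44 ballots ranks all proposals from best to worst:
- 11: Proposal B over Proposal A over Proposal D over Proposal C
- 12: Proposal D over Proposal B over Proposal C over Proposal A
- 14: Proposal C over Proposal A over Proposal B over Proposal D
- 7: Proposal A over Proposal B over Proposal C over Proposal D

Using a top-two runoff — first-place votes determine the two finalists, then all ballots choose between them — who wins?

Round 1 first-place votes: Proposal A 7, Proposal B 11, Proposal C 14, Proposal D 12. Proposal C and Proposal D advance.
Runoff: Proposal C is ranked above Proposal D on 21 ballots, Proposal D above Proposal C on 23.

Proposal D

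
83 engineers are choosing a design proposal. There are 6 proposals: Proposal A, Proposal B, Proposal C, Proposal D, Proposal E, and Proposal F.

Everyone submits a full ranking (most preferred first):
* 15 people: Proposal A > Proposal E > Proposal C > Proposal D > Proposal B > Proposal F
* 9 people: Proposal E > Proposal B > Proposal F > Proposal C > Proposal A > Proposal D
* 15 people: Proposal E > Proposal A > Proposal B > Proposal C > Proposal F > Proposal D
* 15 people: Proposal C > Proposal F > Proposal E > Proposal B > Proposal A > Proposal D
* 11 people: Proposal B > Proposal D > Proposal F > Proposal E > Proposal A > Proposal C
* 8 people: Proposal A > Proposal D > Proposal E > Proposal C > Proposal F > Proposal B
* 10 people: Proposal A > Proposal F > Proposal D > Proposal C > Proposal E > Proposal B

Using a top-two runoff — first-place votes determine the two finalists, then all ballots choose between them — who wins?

Proposal E

Round 1 first-place votes: Proposal A 33, Proposal B 11, Proposal C 15, Proposal D 0, Proposal E 24, Proposal F 0. Proposal A and Proposal E advance.
Runoff: Proposal A is ranked above Proposal E on 33 ballots, Proposal E above Proposal A on 50.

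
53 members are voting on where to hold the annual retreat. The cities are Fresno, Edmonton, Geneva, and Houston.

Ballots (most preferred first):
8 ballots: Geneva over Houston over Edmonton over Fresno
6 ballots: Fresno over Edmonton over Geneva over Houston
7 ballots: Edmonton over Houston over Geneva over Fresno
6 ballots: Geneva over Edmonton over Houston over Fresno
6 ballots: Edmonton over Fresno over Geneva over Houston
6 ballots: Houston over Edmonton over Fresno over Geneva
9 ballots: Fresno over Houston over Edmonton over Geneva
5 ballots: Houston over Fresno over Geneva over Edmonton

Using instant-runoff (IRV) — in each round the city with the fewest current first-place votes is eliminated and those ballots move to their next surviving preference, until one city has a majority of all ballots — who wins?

Round 1: Fresno 15, Edmonton 13, Geneva 14, Houston 11. Houston eliminated.
Round 2: Fresno 20, Edmonton 19, Geneva 14. Geneva eliminated.
Round 3: Fresno 20, Edmonton 33. Edmonton has a majority (≥27).

Edmonton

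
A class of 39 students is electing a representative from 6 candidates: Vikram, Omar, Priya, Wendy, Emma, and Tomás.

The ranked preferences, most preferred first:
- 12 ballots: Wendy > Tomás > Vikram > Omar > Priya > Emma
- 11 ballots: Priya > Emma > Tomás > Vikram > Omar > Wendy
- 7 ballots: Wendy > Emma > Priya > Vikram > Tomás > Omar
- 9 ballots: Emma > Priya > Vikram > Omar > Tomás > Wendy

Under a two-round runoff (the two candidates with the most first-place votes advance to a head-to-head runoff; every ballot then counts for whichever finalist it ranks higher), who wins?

Round 1 first-place votes: Vikram 0, Omar 0, Priya 11, Wendy 19, Emma 9, Tomás 0. Wendy and Priya advance.
Runoff: Wendy is ranked above Priya on 19 ballots, Priya above Wendy on 20.

Priya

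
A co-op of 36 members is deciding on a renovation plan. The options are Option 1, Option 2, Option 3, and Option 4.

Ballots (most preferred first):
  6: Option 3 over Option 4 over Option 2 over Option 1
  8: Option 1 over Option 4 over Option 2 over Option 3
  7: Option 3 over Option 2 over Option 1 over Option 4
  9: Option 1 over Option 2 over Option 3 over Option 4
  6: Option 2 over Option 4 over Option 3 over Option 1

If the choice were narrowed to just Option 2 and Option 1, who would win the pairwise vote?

Option 2

Option 2 is ranked above Option 1 on 19 ballots; Option 1 above Option 2 on 17.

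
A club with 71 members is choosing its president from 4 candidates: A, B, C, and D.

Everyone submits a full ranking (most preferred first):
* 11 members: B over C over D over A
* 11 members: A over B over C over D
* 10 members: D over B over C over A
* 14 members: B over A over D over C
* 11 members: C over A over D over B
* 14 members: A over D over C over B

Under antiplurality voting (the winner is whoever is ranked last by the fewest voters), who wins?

Last-place votes: A 21, B 25, C 14, D 11.

D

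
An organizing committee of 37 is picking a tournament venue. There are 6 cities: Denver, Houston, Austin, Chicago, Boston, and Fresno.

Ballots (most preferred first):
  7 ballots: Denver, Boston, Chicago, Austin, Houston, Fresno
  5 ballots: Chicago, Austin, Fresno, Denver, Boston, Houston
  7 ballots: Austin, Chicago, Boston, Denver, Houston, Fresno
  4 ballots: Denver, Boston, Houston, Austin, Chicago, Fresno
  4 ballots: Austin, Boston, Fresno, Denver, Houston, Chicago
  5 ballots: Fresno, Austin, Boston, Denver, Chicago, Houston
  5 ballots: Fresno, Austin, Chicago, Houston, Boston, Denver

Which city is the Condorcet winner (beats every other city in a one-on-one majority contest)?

Austin vs Denver: 26–11
Austin vs Houston: 33–4
Austin vs Chicago: 25–12
Austin vs Boston: 26–11
Austin vs Fresno: 27–10
Austin beats every other city.

Austin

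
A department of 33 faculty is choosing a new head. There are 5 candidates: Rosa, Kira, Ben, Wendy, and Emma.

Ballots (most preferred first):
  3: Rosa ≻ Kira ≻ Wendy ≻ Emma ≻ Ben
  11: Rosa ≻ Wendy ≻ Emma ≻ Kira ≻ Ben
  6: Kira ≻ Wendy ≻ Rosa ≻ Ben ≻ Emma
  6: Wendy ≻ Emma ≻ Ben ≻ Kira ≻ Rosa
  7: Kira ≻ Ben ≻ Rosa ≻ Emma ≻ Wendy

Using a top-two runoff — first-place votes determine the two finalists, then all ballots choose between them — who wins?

Kira

Round 1 first-place votes: Rosa 14, Kira 13, Ben 0, Wendy 6, Emma 0. Rosa and Kira advance.
Runoff: Rosa is ranked above Kira on 14 ballots, Kira above Rosa on 19.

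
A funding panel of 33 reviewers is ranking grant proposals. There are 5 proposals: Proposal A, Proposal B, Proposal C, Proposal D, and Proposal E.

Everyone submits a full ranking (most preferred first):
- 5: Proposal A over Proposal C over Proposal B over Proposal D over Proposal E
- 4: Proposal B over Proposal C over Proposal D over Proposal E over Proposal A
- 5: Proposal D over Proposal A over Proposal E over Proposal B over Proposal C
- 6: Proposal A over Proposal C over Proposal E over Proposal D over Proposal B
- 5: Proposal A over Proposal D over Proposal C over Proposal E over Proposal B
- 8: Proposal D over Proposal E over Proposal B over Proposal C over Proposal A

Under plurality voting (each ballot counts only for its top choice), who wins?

Proposal A

First-place votes: Proposal A 16, Proposal B 4, Proposal C 0, Proposal D 13, Proposal E 0.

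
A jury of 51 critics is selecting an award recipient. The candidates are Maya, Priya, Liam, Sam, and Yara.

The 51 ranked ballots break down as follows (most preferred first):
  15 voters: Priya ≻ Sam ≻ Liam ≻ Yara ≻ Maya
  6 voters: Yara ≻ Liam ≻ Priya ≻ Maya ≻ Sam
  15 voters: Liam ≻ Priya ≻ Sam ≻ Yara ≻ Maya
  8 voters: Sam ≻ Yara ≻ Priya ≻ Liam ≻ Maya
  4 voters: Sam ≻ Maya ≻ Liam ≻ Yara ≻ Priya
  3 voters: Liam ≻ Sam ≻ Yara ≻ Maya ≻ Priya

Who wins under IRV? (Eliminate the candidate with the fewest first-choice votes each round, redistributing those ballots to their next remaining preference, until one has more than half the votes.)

Round 1: Maya 0, Priya 15, Liam 18, Sam 12, Yara 6. Maya eliminated.
Round 2: Priya 15, Liam 18, Sam 12, Yara 6. Yara eliminated.
Round 3: Priya 15, Liam 24, Sam 12. Sam eliminated.
Round 4: Priya 23, Liam 28. Liam has a majority (≥26).

Liam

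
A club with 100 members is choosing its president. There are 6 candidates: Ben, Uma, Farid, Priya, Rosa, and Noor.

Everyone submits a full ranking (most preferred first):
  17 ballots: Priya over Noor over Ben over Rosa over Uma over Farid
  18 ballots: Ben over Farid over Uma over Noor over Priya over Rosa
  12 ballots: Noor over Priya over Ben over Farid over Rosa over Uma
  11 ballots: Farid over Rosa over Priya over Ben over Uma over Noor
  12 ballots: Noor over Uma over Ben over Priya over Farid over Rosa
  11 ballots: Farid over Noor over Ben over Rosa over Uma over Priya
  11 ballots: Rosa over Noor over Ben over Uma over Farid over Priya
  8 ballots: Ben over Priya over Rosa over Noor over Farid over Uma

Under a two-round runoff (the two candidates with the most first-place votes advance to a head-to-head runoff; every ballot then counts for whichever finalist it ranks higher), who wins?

Noor

Round 1 first-place votes: Ben 26, Uma 0, Farid 22, Priya 17, Rosa 11, Noor 24. Ben and Noor advance.
Runoff: Ben is ranked above Noor on 37 ballots, Noor above Ben on 63.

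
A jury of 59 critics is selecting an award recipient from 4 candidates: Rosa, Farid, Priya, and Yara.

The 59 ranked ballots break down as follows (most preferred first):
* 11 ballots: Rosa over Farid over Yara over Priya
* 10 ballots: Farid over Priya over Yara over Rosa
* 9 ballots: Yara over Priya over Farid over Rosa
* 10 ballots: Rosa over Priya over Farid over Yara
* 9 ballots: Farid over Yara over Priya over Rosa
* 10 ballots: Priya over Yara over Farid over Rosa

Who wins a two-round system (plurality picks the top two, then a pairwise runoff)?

Round 1 first-place votes: Rosa 21, Farid 19, Priya 10, Yara 9. Rosa and Farid advance.
Runoff: Rosa is ranked above Farid on 21 ballots, Farid above Rosa on 38.

Farid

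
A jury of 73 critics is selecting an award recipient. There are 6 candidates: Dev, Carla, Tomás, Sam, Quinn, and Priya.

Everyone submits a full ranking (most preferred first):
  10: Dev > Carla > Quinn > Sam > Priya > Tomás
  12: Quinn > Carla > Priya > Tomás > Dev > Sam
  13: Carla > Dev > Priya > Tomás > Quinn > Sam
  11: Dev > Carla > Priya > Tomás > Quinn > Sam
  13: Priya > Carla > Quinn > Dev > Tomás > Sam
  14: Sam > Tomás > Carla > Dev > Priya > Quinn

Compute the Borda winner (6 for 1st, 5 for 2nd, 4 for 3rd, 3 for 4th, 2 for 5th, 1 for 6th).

Carla

Dev: 10×6 + 12×2 + 13×5 + 11×6 + 13×3 + 14×3 = 296
Carla: 10×5 + 12×5 + 13×6 + 11×5 + 13×5 + 14×4 = 364
Tomás: 10×1 + 12×3 + 13×3 + 11×3 + 13×2 + 14×5 = 214
Sam: 10×3 + 12×1 + 13×1 + 11×1 + 13×1 + 14×6 = 163
Quinn: 10×4 + 12×6 + 13×2 + 11×2 + 13×4 + 14×1 = 226
Priya: 10×2 + 12×4 + 13×4 + 11×4 + 13×6 + 14×2 = 270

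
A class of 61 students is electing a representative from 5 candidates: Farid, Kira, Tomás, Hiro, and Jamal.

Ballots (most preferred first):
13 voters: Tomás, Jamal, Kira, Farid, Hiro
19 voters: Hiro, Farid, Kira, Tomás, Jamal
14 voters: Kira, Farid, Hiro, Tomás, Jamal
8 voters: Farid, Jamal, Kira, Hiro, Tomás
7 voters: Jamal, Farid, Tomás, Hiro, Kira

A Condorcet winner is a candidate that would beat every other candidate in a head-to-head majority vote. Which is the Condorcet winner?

Farid

Farid vs Kira: 34–27
Farid vs Tomás: 48–13
Farid vs Hiro: 42–19
Farid vs Jamal: 41–20
Farid beats every other candidate.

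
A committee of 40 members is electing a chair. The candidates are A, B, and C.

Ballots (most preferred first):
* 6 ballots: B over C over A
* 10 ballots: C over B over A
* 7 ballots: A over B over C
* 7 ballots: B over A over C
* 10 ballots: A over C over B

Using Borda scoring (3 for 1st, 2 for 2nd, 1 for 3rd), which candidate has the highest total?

B

A: 6×1 + 10×1 + 7×3 + 7×2 + 10×3 = 81
B: 6×3 + 10×2 + 7×2 + 7×3 + 10×1 = 83
C: 6×2 + 10×3 + 7×1 + 7×1 + 10×2 = 76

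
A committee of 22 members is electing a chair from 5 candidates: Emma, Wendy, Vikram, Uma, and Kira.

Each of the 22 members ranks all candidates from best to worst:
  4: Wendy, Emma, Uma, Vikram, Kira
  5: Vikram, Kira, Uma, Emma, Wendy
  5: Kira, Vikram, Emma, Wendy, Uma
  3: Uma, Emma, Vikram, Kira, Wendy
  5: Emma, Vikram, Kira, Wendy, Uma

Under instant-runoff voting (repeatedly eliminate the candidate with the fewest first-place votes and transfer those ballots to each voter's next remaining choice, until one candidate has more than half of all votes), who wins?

Round 1: Emma 5, Wendy 4, Vikram 5, Uma 3, Kira 5. Uma eliminated.
Round 2: Emma 8, Wendy 4, Vikram 5, Kira 5. Wendy eliminated.
Round 3: Emma 12, Vikram 5, Kira 5. Emma has a majority (≥12).

Emma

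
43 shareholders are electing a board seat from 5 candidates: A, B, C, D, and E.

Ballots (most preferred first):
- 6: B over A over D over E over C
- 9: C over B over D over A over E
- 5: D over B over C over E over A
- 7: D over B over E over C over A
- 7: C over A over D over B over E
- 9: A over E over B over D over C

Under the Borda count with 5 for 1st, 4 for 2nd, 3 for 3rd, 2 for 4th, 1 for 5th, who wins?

A: 6×4 + 9×2 + 5×1 + 7×1 + 7×4 + 9×5 = 127
B: 6×5 + 9×4 + 5×4 + 7×4 + 7×2 + 9×3 = 155
C: 6×1 + 9×5 + 5×3 + 7×2 + 7×5 + 9×1 = 124
D: 6×3 + 9×3 + 5×5 + 7×5 + 7×3 + 9×2 = 144
E: 6×2 + 9×1 + 5×2 + 7×3 + 7×1 + 9×4 = 95

B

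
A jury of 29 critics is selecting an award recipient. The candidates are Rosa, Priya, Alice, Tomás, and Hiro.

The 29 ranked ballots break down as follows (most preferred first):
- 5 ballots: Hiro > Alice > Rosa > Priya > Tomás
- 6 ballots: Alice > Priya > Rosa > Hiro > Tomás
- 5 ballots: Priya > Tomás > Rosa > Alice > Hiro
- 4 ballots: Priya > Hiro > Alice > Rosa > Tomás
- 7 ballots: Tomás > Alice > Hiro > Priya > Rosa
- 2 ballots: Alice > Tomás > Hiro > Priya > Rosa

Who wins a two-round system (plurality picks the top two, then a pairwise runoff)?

Alice

Round 1 first-place votes: Rosa 0, Priya 9, Alice 8, Tomás 7, Hiro 5. Priya and Alice advance.
Runoff: Priya is ranked above Alice on 9 ballots, Alice above Priya on 20.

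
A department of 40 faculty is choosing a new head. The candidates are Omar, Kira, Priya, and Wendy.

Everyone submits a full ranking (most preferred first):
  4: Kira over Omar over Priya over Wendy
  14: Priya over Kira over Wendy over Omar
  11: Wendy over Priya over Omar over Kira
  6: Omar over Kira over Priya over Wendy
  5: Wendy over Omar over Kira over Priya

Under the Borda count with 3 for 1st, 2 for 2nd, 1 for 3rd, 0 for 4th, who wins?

Omar: 4×2 + 14×0 + 11×1 + 6×3 + 5×2 = 47
Kira: 4×3 + 14×2 + 11×0 + 6×2 + 5×1 = 57
Priya: 4×1 + 14×3 + 11×2 + 6×1 + 5×0 = 74
Wendy: 4×0 + 14×1 + 11×3 + 6×0 + 5×3 = 62

Priya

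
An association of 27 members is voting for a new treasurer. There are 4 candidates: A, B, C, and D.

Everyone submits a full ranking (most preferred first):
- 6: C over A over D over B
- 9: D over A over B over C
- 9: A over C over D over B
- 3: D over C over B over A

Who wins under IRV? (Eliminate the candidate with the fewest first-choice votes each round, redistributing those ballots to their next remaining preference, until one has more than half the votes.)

Round 1: A 9, B 0, C 6, D 12. B eliminated.
Round 2: A 9, C 6, D 12. C eliminated.
Round 3: A 15, D 12. A has a majority (≥14).

A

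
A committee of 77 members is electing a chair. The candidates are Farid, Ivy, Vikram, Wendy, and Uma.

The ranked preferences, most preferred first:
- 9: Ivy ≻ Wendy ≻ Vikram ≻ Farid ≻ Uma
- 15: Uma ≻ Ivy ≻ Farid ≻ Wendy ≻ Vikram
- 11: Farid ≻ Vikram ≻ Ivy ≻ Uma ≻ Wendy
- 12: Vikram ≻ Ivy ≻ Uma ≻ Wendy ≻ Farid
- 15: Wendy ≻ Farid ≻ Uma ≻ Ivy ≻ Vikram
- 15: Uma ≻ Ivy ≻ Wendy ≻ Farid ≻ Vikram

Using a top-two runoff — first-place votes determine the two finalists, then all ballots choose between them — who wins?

Round 1 first-place votes: Farid 11, Ivy 9, Vikram 12, Wendy 15, Uma 30. Uma and Wendy advance.
Runoff: Uma is ranked above Wendy on 53 ballots, Wendy above Uma on 24.

Uma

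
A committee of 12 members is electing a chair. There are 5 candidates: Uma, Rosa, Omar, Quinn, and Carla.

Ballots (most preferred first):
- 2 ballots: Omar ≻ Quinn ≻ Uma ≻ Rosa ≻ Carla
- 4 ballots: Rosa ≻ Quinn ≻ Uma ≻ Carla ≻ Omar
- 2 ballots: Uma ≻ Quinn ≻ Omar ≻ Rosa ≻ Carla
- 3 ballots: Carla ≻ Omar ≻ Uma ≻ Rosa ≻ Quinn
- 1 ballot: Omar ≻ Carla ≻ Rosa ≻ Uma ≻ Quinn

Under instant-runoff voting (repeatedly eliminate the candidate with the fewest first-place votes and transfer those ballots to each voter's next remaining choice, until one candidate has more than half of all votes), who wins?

Round 1: Uma 2, Rosa 4, Omar 3, Quinn 0, Carla 3. Quinn eliminated.
Round 2: Uma 2, Rosa 4, Omar 3, Carla 3. Uma eliminated.
Round 3: Rosa 4, Omar 5, Carla 3. Carla eliminated.
Round 4: Rosa 4, Omar 8. Omar has a majority (≥7).

Omar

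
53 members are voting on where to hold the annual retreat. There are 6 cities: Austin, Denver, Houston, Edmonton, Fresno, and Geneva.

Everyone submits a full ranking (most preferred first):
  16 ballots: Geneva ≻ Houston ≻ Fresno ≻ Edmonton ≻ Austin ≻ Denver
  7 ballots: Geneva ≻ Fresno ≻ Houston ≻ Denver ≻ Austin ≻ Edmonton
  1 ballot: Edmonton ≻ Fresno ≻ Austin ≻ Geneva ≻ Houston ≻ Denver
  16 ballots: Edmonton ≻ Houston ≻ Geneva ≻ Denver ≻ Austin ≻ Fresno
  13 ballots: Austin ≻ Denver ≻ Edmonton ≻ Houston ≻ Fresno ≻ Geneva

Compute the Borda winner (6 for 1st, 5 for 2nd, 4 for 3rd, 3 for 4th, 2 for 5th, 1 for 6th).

Houston

Austin: 16×2 + 7×2 + 1×4 + 16×2 + 13×6 = 160
Denver: 16×1 + 7×3 + 1×1 + 16×3 + 13×5 = 151
Houston: 16×5 + 7×4 + 1×2 + 16×5 + 13×3 = 229
Edmonton: 16×3 + 7×1 + 1×6 + 16×6 + 13×4 = 209
Fresno: 16×4 + 7×5 + 1×5 + 16×1 + 13×2 = 146
Geneva: 16×6 + 7×6 + 1×3 + 16×4 + 13×1 = 218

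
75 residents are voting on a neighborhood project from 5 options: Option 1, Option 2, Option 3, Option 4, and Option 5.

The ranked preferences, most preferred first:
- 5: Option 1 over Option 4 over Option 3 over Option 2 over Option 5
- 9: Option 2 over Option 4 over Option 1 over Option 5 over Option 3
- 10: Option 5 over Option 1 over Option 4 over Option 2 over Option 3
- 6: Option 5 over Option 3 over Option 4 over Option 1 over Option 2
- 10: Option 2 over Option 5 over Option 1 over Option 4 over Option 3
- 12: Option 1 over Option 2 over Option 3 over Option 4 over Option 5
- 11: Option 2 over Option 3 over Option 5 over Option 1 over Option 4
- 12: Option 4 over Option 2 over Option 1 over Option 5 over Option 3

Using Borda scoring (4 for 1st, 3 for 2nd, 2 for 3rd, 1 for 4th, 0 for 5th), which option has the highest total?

Option 1: 5×4 + 9×2 + 10×3 + 6×1 + 10×2 + 12×4 + 11×1 + 12×2 = 177
Option 2: 5×1 + 9×4 + 10×1 + 6×0 + 10×4 + 12×3 + 11×4 + 12×3 = 207
Option 3: 5×2 + 9×0 + 10×0 + 6×3 + 10×0 + 12×2 + 11×3 + 12×0 = 85
Option 4: 5×3 + 9×3 + 10×2 + 6×2 + 10×1 + 12×1 + 11×0 + 12×4 = 144
Option 5: 5×0 + 9×1 + 10×4 + 6×4 + 10×3 + 12×0 + 11×2 + 12×1 = 137

Option 2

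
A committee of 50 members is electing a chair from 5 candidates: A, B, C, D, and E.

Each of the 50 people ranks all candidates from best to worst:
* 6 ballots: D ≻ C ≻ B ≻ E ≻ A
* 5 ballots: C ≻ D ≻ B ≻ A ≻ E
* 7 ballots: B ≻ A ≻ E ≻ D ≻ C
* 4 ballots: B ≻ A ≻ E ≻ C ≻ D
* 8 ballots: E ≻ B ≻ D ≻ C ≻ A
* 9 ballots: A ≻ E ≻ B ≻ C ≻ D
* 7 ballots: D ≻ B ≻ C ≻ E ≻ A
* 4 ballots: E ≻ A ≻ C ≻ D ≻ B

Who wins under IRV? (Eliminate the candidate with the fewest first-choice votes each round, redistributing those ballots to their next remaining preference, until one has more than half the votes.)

Round 1: A 9, B 11, C 5, D 13, E 12. C eliminated.
Round 2: A 9, B 11, D 18, E 12. A eliminated.
Round 3: B 11, D 18, E 21. B eliminated.
Round 4: D 18, E 32. E has a majority (≥26).

E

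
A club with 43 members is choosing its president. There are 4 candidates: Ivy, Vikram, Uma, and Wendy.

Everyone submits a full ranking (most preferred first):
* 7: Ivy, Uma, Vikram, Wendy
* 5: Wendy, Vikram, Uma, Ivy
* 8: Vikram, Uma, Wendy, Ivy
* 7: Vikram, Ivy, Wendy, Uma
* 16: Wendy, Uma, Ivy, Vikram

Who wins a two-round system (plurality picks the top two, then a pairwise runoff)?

Vikram

Round 1 first-place votes: Ivy 7, Vikram 15, Uma 0, Wendy 21. Wendy and Vikram advance.
Runoff: Wendy is ranked above Vikram on 21 ballots, Vikram above Wendy on 22.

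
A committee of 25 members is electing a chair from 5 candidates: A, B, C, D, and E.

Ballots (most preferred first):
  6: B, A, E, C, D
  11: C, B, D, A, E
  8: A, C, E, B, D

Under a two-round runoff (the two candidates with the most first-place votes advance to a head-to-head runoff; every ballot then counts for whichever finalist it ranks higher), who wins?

A

Round 1 first-place votes: A 8, B 6, C 11, D 0, E 0. C and A advance.
Runoff: C is ranked above A on 11 ballots, A above C on 14.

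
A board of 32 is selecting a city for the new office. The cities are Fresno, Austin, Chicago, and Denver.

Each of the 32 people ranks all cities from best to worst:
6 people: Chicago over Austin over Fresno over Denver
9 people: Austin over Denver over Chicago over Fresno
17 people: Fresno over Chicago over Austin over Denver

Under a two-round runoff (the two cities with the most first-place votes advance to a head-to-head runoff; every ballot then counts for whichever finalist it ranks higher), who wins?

Round 1 first-place votes: Fresno 17, Austin 9, Chicago 6, Denver 0. Fresno and Austin advance.
Runoff: Fresno is ranked above Austin on 17 ballots, Austin above Fresno on 15.

Fresno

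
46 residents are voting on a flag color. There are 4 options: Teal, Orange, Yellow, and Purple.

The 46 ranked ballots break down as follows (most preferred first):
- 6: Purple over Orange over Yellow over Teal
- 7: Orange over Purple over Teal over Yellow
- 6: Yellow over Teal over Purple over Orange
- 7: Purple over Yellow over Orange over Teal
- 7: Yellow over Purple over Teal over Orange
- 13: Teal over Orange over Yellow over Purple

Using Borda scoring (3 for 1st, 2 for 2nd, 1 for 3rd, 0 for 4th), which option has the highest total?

Teal: 6×0 + 7×1 + 6×2 + 7×0 + 7×1 + 13×3 = 65
Orange: 6×2 + 7×3 + 6×0 + 7×1 + 7×0 + 13×2 = 66
Yellow: 6×1 + 7×0 + 6×3 + 7×2 + 7×3 + 13×1 = 72
Purple: 6×3 + 7×2 + 6×1 + 7×3 + 7×2 + 13×0 = 73

Purple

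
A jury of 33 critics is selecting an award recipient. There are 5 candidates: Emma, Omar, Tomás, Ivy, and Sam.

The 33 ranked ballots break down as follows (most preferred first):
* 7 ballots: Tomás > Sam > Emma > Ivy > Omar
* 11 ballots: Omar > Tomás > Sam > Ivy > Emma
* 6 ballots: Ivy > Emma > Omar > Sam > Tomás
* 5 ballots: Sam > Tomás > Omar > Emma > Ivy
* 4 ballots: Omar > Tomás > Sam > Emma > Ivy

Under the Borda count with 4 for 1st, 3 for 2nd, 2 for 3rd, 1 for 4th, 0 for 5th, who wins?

Emma: 7×2 + 11×0 + 6×3 + 5×1 + 4×1 = 41
Omar: 7×0 + 11×4 + 6×2 + 5×2 + 4×4 = 82
Tomás: 7×4 + 11×3 + 6×0 + 5×3 + 4×3 = 88
Ivy: 7×1 + 11×1 + 6×4 + 5×0 + 4×0 = 42
Sam: 7×3 + 11×2 + 6×1 + 5×4 + 4×2 = 77

Tomás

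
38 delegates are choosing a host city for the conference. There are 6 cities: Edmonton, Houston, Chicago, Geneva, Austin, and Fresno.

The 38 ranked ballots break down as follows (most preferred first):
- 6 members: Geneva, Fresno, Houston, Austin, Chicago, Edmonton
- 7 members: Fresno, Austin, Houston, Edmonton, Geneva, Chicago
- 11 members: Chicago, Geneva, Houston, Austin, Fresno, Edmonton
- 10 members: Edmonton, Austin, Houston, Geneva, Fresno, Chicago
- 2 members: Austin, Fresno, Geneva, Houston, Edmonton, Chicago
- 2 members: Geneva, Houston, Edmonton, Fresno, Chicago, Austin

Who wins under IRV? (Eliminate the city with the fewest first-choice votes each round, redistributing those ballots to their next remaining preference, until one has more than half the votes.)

Round 1: Edmonton 10, Houston 0, Chicago 11, Geneva 8, Austin 2, Fresno 7. Houston eliminated.
Round 2: Edmonton 10, Chicago 11, Geneva 8, Austin 2, Fresno 7. Austin eliminated.
Round 3: Edmonton 10, Chicago 11, Geneva 8, Fresno 9. Geneva eliminated.
Round 4: Edmonton 12, Chicago 11, Fresno 15. Chicago eliminated.
Round 5: Edmonton 12, Fresno 26. Fresno has a majority (≥20).

Fresno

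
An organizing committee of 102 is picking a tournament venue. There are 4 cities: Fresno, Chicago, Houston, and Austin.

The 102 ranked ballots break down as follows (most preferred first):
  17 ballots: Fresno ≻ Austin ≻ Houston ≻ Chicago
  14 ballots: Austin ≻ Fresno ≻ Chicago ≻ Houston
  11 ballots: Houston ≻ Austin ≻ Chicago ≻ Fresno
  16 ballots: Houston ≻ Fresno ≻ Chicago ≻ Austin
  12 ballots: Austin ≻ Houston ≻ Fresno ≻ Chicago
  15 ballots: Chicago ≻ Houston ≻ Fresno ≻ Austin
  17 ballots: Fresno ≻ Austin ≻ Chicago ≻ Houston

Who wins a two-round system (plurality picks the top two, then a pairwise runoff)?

Houston

Round 1 first-place votes: Fresno 34, Chicago 15, Houston 27, Austin 26. Fresno and Houston advance.
Runoff: Fresno is ranked above Houston on 48 ballots, Houston above Fresno on 54.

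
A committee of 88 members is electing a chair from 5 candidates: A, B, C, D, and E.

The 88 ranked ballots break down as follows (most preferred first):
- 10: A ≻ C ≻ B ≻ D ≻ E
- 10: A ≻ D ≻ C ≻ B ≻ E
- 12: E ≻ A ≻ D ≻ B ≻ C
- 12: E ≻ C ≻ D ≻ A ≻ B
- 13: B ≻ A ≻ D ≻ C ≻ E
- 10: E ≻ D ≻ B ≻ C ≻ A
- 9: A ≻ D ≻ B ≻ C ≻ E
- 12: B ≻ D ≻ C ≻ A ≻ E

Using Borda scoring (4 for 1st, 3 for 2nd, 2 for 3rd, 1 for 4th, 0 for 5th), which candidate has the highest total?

A: 10×4 + 10×4 + 12×3 + 12×1 + 13×3 + 10×0 + 9×4 + 12×1 = 215
B: 10×2 + 10×1 + 12×1 + 12×0 + 13×4 + 10×2 + 9×2 + 12×4 = 180
C: 10×3 + 10×2 + 12×0 + 12×3 + 13×1 + 10×1 + 9×1 + 12×2 = 142
D: 10×1 + 10×3 + 12×2 + 12×2 + 13×2 + 10×3 + 9×3 + 12×3 = 207
E: 10×0 + 10×0 + 12×4 + 12×4 + 13×0 + 10×4 + 9×0 + 12×0 = 136

A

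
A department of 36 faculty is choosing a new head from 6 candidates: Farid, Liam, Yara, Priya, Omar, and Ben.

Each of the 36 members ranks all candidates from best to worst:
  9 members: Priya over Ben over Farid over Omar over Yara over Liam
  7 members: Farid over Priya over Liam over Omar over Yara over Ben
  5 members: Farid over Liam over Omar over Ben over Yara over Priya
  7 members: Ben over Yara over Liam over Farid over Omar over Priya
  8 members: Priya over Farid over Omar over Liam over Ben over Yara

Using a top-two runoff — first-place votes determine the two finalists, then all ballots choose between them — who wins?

Round 1 first-place votes: Farid 12, Liam 0, Yara 0, Priya 17, Omar 0, Ben 7. Priya and Farid advance.
Runoff: Priya is ranked above Farid on 17 ballots, Farid above Priya on 19.

Farid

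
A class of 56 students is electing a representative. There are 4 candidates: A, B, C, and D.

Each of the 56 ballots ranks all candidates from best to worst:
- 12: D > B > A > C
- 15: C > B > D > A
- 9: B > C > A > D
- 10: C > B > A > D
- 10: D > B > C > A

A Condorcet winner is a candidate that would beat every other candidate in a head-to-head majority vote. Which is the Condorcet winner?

B vs A: 56–0
B vs C: 31–25
B vs D: 34–22
B beats every other candidate.

B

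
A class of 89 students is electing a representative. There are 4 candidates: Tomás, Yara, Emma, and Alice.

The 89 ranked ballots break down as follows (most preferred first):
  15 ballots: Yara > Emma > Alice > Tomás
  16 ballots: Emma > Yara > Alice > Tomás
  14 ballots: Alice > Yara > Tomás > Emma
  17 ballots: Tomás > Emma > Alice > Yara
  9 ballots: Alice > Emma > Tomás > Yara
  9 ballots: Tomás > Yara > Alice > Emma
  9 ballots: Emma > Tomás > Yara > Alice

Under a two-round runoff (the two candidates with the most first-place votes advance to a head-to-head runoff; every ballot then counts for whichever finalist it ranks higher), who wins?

Round 1 first-place votes: Tomás 26, Yara 15, Emma 25, Alice 23. Tomás and Emma advance.
Runoff: Tomás is ranked above Emma on 40 ballots, Emma above Tomás on 49.

Emma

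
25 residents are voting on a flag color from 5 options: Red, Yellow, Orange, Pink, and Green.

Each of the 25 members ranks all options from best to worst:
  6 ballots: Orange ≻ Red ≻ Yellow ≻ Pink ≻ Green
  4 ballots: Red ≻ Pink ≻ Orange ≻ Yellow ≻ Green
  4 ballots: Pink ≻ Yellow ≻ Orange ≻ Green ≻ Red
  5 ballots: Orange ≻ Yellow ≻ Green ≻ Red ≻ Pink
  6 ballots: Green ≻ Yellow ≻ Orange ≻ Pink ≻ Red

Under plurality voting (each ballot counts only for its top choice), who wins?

Orange

First-place votes: Red 4, Yellow 0, Orange 11, Pink 4, Green 6.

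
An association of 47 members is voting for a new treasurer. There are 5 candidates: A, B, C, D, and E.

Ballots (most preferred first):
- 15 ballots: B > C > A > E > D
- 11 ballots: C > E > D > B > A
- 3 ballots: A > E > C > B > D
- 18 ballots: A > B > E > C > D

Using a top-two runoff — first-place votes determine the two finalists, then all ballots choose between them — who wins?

Round 1 first-place votes: A 21, B 15, C 11, D 0, E 0. A and B advance.
Runoff: A is ranked above B on 21 ballots, B above A on 26.

B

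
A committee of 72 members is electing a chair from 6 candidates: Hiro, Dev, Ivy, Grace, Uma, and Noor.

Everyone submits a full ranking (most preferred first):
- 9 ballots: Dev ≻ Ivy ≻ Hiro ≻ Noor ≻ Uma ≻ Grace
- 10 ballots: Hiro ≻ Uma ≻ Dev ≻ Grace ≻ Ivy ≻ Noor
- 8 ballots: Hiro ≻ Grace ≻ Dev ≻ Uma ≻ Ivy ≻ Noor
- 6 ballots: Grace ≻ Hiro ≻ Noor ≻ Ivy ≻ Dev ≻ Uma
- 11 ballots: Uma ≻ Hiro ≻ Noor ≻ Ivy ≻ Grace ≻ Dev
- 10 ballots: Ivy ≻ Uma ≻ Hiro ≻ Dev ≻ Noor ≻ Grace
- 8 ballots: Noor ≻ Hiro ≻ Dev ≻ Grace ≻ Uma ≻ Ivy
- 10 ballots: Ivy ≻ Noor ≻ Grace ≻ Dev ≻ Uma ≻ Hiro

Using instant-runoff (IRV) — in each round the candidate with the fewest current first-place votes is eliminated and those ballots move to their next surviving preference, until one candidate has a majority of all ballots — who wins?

Hiro

Round 1: Hiro 18, Dev 9, Ivy 20, Grace 6, Uma 11, Noor 8. Grace eliminated.
Round 2: Hiro 24, Dev 9, Ivy 20, Uma 11, Noor 8. Noor eliminated.
Round 3: Hiro 32, Dev 9, Ivy 20, Uma 11. Dev eliminated.
Round 4: Hiro 32, Ivy 29, Uma 11. Uma eliminated.
Round 5: Hiro 43, Ivy 29. Hiro has a majority (≥37).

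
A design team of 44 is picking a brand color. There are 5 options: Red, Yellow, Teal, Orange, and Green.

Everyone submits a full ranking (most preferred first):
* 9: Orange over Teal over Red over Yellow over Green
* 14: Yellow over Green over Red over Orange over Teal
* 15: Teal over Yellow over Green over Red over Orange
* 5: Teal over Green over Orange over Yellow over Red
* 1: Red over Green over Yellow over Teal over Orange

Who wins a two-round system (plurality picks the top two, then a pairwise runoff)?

Round 1 first-place votes: Red 1, Yellow 14, Teal 20, Orange 9, Green 0. Teal and Yellow advance.
Runoff: Teal is ranked above Yellow on 29 ballots, Yellow above Teal on 15.

Teal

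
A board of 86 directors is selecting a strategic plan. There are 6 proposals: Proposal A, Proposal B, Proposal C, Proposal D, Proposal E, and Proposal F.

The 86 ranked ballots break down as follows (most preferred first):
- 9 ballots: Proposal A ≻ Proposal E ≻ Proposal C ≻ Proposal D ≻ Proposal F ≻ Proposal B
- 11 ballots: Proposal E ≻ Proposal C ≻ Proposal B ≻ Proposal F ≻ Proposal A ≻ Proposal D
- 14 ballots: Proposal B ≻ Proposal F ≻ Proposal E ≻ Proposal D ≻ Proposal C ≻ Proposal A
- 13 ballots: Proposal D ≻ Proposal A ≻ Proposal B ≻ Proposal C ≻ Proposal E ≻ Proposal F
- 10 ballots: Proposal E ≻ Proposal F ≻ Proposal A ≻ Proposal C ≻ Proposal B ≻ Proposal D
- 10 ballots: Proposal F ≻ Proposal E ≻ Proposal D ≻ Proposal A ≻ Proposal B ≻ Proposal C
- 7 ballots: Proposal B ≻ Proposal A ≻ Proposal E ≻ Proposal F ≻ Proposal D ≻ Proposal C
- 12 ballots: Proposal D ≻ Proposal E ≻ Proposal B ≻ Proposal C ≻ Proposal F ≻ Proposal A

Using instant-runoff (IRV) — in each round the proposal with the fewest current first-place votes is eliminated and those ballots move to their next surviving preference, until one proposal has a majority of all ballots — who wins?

Proposal E

Round 1: Proposal A 9, Proposal B 21, Proposal C 0, Proposal D 25, Proposal E 21, Proposal F 10. Proposal C eliminated.
Round 2: Proposal A 9, Proposal B 21, Proposal D 25, Proposal E 21, Proposal F 10. Proposal A eliminated.
Round 3: Proposal B 21, Proposal D 25, Proposal E 30, Proposal F 10. Proposal F eliminated.
Round 4: Proposal B 21, Proposal D 25, Proposal E 40. Proposal B eliminated.
Round 5: Proposal D 25, Proposal E 61. Proposal E has a majority (≥44).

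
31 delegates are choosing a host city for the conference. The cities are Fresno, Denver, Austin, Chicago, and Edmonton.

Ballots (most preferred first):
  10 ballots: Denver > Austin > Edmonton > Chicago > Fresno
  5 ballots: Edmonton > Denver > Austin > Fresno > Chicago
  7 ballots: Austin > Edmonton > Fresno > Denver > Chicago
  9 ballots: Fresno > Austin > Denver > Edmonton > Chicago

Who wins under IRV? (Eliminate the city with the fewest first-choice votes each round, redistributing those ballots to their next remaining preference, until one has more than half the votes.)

Round 1: Fresno 9, Denver 10, Austin 7, Chicago 0, Edmonton 5. Chicago eliminated.
Round 2: Fresno 9, Denver 10, Austin 7, Edmonton 5. Edmonton eliminated.
Round 3: Fresno 9, Denver 15, Austin 7. Austin eliminated.
Round 4: Fresno 16, Denver 15. Fresno has a majority (≥16).

Fresno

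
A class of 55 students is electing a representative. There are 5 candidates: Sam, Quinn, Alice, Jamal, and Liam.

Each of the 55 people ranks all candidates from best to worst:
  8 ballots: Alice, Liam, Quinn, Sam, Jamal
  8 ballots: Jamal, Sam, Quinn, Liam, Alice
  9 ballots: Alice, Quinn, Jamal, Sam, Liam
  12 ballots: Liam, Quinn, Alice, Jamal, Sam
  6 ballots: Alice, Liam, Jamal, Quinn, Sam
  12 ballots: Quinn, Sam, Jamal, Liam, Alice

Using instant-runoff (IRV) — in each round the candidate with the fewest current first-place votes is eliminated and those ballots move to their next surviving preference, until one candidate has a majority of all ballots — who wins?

Quinn

Round 1: Sam 0, Quinn 12, Alice 23, Jamal 8, Liam 12. Sam eliminated.
Round 2: Quinn 12, Alice 23, Jamal 8, Liam 12. Jamal eliminated.
Round 3: Quinn 20, Alice 23, Liam 12. Liam eliminated.
Round 4: Quinn 32, Alice 23. Quinn has a majority (≥28).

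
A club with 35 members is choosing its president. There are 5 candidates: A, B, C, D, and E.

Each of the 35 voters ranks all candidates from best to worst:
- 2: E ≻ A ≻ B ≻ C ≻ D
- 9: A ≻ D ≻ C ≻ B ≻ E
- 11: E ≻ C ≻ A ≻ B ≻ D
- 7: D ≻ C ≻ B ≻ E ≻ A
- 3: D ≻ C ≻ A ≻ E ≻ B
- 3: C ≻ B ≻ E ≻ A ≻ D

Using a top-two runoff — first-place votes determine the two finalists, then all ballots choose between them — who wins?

D

Round 1 first-place votes: A 9, B 0, C 3, D 10, E 13. E and D advance.
Runoff: E is ranked above D on 16 ballots, D above E on 19.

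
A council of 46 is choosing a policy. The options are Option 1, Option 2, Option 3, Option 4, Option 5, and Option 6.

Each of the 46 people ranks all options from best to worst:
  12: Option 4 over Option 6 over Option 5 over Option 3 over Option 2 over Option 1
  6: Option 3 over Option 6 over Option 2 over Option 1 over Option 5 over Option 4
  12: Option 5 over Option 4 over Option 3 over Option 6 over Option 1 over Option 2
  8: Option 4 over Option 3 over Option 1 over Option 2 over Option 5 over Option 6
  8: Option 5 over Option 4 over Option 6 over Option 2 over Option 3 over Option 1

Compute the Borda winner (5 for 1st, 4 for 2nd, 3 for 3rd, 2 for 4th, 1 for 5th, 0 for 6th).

Option 1: 12×0 + 6×2 + 12×1 + 8×3 + 8×0 = 48
Option 2: 12×1 + 6×3 + 12×0 + 8×2 + 8×2 = 62
Option 3: 12×2 + 6×5 + 12×3 + 8×4 + 8×1 = 130
Option 4: 12×5 + 6×0 + 12×4 + 8×5 + 8×4 = 180
Option 5: 12×3 + 6×1 + 12×5 + 8×1 + 8×5 = 150
Option 6: 12×4 + 6×4 + 12×2 + 8×0 + 8×3 = 120

Option 4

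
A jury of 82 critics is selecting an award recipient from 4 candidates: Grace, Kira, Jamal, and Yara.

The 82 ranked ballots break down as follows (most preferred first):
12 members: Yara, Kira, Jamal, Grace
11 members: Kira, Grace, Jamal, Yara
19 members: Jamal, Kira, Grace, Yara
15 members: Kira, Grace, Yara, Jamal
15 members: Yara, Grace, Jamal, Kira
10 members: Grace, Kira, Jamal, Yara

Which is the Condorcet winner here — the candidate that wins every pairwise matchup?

Kira vs Grace: 57–25
Kira vs Jamal: 48–34
Kira vs Yara: 55–27
Kira beats every other candidate.

Kira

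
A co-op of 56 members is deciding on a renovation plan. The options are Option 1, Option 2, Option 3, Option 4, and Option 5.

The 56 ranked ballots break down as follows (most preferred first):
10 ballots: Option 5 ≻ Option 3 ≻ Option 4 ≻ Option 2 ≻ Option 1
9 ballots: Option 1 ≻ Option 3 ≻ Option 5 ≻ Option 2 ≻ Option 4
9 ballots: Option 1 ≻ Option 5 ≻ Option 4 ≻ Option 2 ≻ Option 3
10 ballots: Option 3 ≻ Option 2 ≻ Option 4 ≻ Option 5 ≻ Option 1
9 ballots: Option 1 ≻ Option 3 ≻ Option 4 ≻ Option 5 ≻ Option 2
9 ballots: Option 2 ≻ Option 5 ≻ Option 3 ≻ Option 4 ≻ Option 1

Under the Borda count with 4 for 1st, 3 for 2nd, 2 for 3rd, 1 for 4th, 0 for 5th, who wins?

Option 1: 10×0 + 9×4 + 9×4 + 10×0 + 9×4 + 9×0 = 108
Option 2: 10×1 + 9×1 + 9×1 + 10×3 + 9×0 + 9×4 = 94
Option 3: 10×3 + 9×3 + 9×0 + 10×4 + 9×3 + 9×2 = 142
Option 4: 10×2 + 9×0 + 9×2 + 10×2 + 9×2 + 9×1 = 85
Option 5: 10×4 + 9×2 + 9×3 + 10×1 + 9×1 + 9×3 = 131

Option 3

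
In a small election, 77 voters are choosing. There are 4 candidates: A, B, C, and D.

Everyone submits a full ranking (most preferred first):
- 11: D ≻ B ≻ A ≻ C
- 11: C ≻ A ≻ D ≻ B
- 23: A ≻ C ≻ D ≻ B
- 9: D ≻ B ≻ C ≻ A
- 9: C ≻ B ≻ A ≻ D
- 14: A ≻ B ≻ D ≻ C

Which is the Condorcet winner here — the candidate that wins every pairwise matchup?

A

A vs B: 48–29
A vs C: 48–29
A vs D: 57–20
A beats every other candidate.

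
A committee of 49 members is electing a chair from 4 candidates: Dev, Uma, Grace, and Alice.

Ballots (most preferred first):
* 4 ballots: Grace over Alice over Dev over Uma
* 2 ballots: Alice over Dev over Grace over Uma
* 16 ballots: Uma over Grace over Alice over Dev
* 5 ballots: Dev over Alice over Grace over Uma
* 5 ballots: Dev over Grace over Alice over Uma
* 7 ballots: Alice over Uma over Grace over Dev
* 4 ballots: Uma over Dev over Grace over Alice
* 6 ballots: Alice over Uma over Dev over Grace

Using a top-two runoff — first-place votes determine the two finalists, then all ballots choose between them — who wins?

Round 1 first-place votes: Dev 10, Uma 20, Grace 4, Alice 15. Uma and Alice advance.
Runoff: Uma is ranked above Alice on 20 ballots, Alice above Uma on 29.

Alice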